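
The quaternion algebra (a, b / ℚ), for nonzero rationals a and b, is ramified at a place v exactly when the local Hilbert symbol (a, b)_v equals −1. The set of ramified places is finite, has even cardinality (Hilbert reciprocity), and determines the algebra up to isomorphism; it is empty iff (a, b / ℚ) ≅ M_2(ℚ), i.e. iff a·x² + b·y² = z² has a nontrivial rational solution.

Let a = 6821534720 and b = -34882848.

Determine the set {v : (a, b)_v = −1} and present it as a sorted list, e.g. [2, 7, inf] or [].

[2, 5, 7, 13]

(a, b) ≡ (455, -2002) mod (ℚ^×)²; places V = {2, 3, 5, 7, 11, 13, ∞}.
(a,b)_5: α=1, u≡4; β=0, v≡2 (mod 5); (4|5)=+1, (2|5)=-1; sign (−1)^0·+1^0·-1^1 = -1.
(a,b)_3: α=0, u≡2; β=2, v≡2 (mod 3); (2|3)=-1, (2|3)=-1; sign (−1)^0·-1^2·-1^0 = +1.
(a,b)_∞: sgn(455)=+, sgn(-2002)=−, so +1.
(a,b)_2: α=10, β=5; u≡7, v≡7 (mod 8); ε(u)ε(v)=1·1, αω(v)=10·0, βω(u)=5·0; sum ≡ 1  ⇒  -1.
(a,b)_7: α=1, u≡2; β=1, v≡1 (mod 7); (2|7)=+1, (1|7)=+1; sign (−1)^1·+1^1·+1^1 = -1.
(a,b)_13: α=1, u≡10; β=1, v≡8 (mod 13); (10|13)=+1, (8|13)=-1; sign (−1)^0·+1^1·-1^1 = -1.
(a,b)_11: α=4, u≡4; β=3, v≡5 (mod 11); (4|11)=+1, (5|11)=+1; sign (−1)^0·+1^3·+1^4 = +1.
Ram(455, -2002) = {2, 5, 7, 13}; no ℚ_2-point on the conic.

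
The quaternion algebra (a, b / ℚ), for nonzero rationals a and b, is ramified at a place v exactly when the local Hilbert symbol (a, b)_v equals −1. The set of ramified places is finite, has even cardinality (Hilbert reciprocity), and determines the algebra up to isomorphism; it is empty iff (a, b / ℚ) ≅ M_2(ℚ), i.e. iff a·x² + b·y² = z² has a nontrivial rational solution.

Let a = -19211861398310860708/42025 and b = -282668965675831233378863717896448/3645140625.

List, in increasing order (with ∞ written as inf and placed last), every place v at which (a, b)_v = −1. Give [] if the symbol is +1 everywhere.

Mod squares: a ≡ -197353, b ≡ -12617. Check v ∈ {∞, 2, 3, 5, 7, 11, 13, 17, 19, 23, 31, 37, 41, 47}.
v=17: a=17^3·(≡8), b=17^6·(≡7) mod 17; (8|17)=+1, (7|17)=-1; (−1)^{3·6·8}·(+1)^6·(-1)^3 = -1.
v=41: a=41^-2·(≡39), b=41^0·(≡29) mod 41; (39|41)=+1, (29|41)=-1; (−1)^{-2·0·20}·(+1)^0·(-1)^-2 = +1.
v=∞: -197353 < 0 and -12617 < 0  ⇒  (a,b)_∞ = -1.
v=11: a=11^2·(≡3), b=11^3·(≡8) mod 11; (3|11)=+1, (8|11)=-1; (−1)^{2·3·5}·(+1)^3·(-1)^2 = +1.
v=7: a=7^0·(≡3), b=7^-2·(≡1) mod 7; (3|7)=-1, (1|7)=+1; (−1)^{0·-2·3}·(-1)^-2·(+1)^0 = +1.
v=19: a=19^1·(≡1), b=19^2·(≡15) mod 19; (1|19)=+1, (15|19)=-1; (−1)^{1·2·9}·(+1)^2·(-1)^1 = -1.
v=13: a=13^1·(≡9), b=13^4·(≡11) mod 13; (9|13)=+1, (11|13)=-1; (−1)^{1·4·6}·(+1)^4·(-1)^1 = -1.
v=47: a=47^1·(≡41), b=47^2·(≡10) mod 47; (41|47)=-1, (10|47)=-1; (−1)^{1·2·23}·(-1)^2·(-1)^1 = -1.
v=23: a=23^2·(≡5), b=23^-2·(≡22) mod 23; (5|23)=-1, (22|23)=-1; (−1)^{2·-2·11}·(-1)^-2·(-1)^2 = +1.
v=2: v_2(a)=2, v_2(b)=8; units ≡ 7, 7 (mod 8); ε·ε+αω+βω = 1·1+2·0+8·0 ≡ 1  ⇒  (a,b)_2 = -1.
v=31: a=31^2·(≡17), b=31^3·(≡30) mod 31; (17|31)=-1, (30|31)=-1; (−1)^{2·3·15}·(-1)^3·(-1)^2 = -1.
v=5: a=5^-2·(≡2), b=5^-6·(≡3) mod 5; (2|5)=-1, (3|5)=-1; (−1)^{-2·-6·2}·(-1)^-6·(-1)^-2 = +1.
v=3: a=3^0·(≡2), b=3^-2·(≡1) mod 3; (2|3)=-1, (1|3)=+1; (−1)^{0·-2·1}·(-1)^-2·(+1)^0 = +1.
v=37: a=37^2·(≡20), b=37^3·(≡6) mod 37; (20|37)=-1, (6|37)=-1; (−1)^{2·3·18}·(-1)^3·(-1)^2 = -1.
Ram(-197353, -12617) = {2, 13, 17, 19, 31, 37, 47, ∞}; no ℚ_2-point on the conic.

[2, 13, 17, 19, 31, 37, 47, inf]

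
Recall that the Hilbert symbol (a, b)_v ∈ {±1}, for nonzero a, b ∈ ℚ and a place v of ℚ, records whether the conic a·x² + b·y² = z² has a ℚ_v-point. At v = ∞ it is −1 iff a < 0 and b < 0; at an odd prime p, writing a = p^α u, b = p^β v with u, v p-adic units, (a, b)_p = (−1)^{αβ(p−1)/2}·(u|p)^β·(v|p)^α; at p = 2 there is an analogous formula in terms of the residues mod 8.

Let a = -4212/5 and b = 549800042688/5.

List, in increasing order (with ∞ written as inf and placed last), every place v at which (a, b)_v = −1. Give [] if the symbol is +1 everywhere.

Mod squares: a ≡ -65, b ≡ 2015. Check v ∈ {∞, 2, 3, 5, 13, 19, 31}.
v=5: a=5^-1·(≡3), b=5^-1·(≡3) mod 5; (3|5)=-1, (3|5)=-1; (−1)^{-1·-1·2}·(-1)^-1·(-1)^-1 = +1.
v=∞: -65 < 0 and 2015 > 0  ⇒  (a,b)_∞ = +1.
v=2: v_2(a)=2, v_2(b)=6; units ≡ 7, 7 (mod 8); ε·ε+αω+βω = 1·1+2·0+6·0 ≡ 1  ⇒  (a,b)_2 = -1.
v=3: a=3^4·(≡1), b=3^10·(≡2) mod 3; (1|3)=+1, (2|3)=-1; (−1)^{4·10·1}·(+1)^10·(-1)^4 = +1.
v=13: a=13^1·(≡8), b=13^1·(≡9) mod 13; (8|13)=-1, (9|13)=+1; (−1)^{1·1·6}·(-1)^1·(+1)^1 = -1.
v=19: a=19^0·(≡5), b=19^2·(≡6) mod 19; (5|19)=+1, (6|19)=+1; (−1)^{0·2·9}·(+1)^2·(+1)^0 = +1.
v=31: a=31^0·(≡7), b=31^1·(≡27) mod 31; (7|31)=+1, (27|31)=-1; (−1)^{0·1·15}·(+1)^1·(-1)^0 = +1.
Ram(-65, 2015) = {2, 13}; no ℚ_2-point on the conic.

[2, 13]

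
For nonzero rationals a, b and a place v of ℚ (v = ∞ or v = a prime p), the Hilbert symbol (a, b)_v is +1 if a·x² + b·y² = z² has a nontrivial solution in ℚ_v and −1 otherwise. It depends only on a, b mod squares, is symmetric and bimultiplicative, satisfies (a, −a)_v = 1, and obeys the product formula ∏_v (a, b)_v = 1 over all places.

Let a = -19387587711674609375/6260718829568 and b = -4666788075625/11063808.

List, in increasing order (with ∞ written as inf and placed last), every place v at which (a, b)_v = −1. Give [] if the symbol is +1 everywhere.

Mod squares: a ≡ -4669, b ≡ -2. Check v ∈ {∞, 2, 3, 5, 7, 13, 17, 23, 29}.
v=17: a=17^6·(≡6), b=17^4·(≡15) mod 17; (6|17)=-1, (15|17)=+1; (−1)^{6·4·8}·(-1)^4·(+1)^6 = +1.
v=7: a=7^-7·(≡3), b=7^-4·(≡5) mod 7; (3|7)=-1, (5|7)=-1; (−1)^{-7·-4·3}·(-1)^-4·(-1)^-7 = -1.
v=2: v_2(a)=-18, v_2(b)=-9; units ≡ 3, 7 (mod 8); ε·ε+αω+βω = 1·1+-18·0+-9·1 ≡ 0  ⇒  (a,b)_2 = +1.
v=3: a=3^0·(≡2), b=3^-2·(≡1) mod 3; (2|3)=-1, (1|3)=+1; (−1)^{0·-2·1}·(-1)^-2·(+1)^0 = +1.
v=5: a=5^8·(≡1), b=5^4·(≡3) mod 5; (1|5)=+1, (3|5)=-1; (−1)^{8·4·2}·(+1)^4·(-1)^8 = +1.
v=13: a=13^2·(≡5), b=13^2·(≡5) mod 13; (5|13)=-1, (5|13)=-1; (−1)^{2·2·6}·(-1)^2·(-1)^2 = +1.
v=29: a=29^-1·(≡4), b=29^0·(≡15) mod 29; (4|29)=+1, (15|29)=-1; (−1)^{-1·0·14}·(+1)^0·(-1)^-1 = -1.
v=23: a=23^3·(≡18), b=23^2·(≡22) mod 23; (18|23)=+1, (22|23)=-1; (−1)^{3·2·11}·(+1)^2·(-1)^3 = -1.
v=∞: -4669 < 0 and -2 < 0  ⇒  (a,b)_∞ = -1.
Ram(-4669, -2) = {7, 23, 29, ∞}; no ℚ_7-point on the conic.

[7, 23, 29, inf]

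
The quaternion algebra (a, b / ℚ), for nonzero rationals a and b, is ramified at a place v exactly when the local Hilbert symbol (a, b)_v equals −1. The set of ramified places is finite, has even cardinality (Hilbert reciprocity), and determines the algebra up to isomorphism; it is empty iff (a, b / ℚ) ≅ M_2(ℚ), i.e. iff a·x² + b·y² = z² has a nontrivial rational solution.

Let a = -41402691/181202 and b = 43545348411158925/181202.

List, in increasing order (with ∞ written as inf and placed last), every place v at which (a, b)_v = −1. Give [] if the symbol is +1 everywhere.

[3, 23]

(a, b) ≡ (-76038, 3306) mod (ℚ^×)²; places V = {2, 3, 5, 7, 11, 19, 23, 29, 43, ∞}.
(a,b)_19: α=1, u≡17; β=3, v≡12 (mod 19); (17|19)=+1, (12|19)=-1; sign (−1)^1·+1^3·-1^1 = +1.
(a,b)_3: α=3, u≡1; β=9, v≡1 (mod 3); (1|3)=+1, (1|3)=+1; sign (−1)^1·+1^9·+1^3 = -1.
(a,b)_43: α=-2, u≡42; β=-2, v≡41 (mod 43); (42|43)=-1, (41|43)=+1; sign (−1)^0·-1^-2·+1^-2 = +1.
(a,b)_11: α=2, u≡5; β=0, v≡10 (mod 11); (5|11)=+1, (10|11)=-1; sign (−1)^0·+1^0·-1^2 = +1.
(a,b)_5: α=0, u≡2; β=2, v≡1 (mod 5); (2|5)=-1, (1|5)=+1; sign (−1)^0·-1^2·+1^0 = +1.
(a,b)_7: α=-2, u≡3; β=-2, v≡1 (mod 7); (3|7)=-1, (1|7)=+1; sign (−1)^0·-1^-2·+1^-2 = +1.
(a,b)_2: α=-1, β=-1; u≡5, v≡5 (mod 8); ε(u)ε(v)=0·0, αω(v)=-1·1, βω(u)=-1·1; sum ≡ 0  ⇒  +1.
(a,b)_23: α=1, u≡3; β=2, v≡7 (mod 23); (3|23)=+1, (7|23)=-1; sign (−1)^0·+1^2·-1^1 = -1.
(a,b)_∞: sgn(-76038)=−, sgn(3306)=+, so +1.
(a,b)_29: α=1, u≡2; β=3, v≡17 (mod 29); (2|29)=-1, (17|29)=-1; sign (−1)^0·-1^3·-1^1 = +1.
|Ram(-76038, 3306)| = 2, even; anisotropic at {3, 23}.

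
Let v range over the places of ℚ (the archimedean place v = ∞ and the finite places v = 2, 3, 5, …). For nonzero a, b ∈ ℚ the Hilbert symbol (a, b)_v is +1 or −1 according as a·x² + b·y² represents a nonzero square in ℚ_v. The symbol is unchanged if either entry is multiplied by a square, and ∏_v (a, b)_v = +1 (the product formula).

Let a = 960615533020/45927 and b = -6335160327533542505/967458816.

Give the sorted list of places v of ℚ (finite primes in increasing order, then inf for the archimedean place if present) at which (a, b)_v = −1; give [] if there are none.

[5, 7, 11, 17]

Mod squares: a ≡ 385, b ≡ -6545. Check v ∈ {∞, 2, 3, 5, 7, 11, 13, 17, 23}.
v=17: a=17^2·(≡10), b=17^5·(≡5) mod 17; (10|17)=-1, (5|17)=-1; (−1)^{2·5·8}·(-1)^5·(-1)^2 = -1.
v=13: a=13^4·(≡7), b=13^6·(≡5) mod 13; (7|13)=-1, (5|13)=-1; (−1)^{4·6·6}·(-1)^6·(-1)^4 = +1.
v=3: a=3^-8·(≡1), b=3^-10·(≡1) mod 3; (1|3)=+1, (1|3)=+1; (−1)^{-8·-10·1}·(+1)^-10·(+1)^-8 = +1.
v=7: a=7^-1·(≡5), b=7^5·(≡6) mod 7; (5|7)=-1, (6|7)=-1; (−1)^{-1·5·3}·(-1)^5·(-1)^-1 = -1.
v=5: a=5^1·(≡2), b=5^1·(≡4) mod 5; (2|5)=-1, (4|5)=+1; (−1)^{1·1·2}·(-1)^1·(+1)^1 = -1.
v=2: v_2(a)=2, v_2(b)=-14; units ≡ 1, 7 (mod 8); ε·ε+αω+βω = 0·1+2·0+-14·0 ≡ 0  ⇒  (a,b)_2 = +1.
v=∞: 385 > 0 and -6545 < 0  ⇒  (a,b)_∞ = +1.
v=23: a=23^2·(≡10), b=23^0·(≡10) mod 23; (10|23)=-1, (10|23)=-1; (−1)^{2·0·11}·(-1)^0·(-1)^2 = +1.
v=11: a=11^1·(≡7), b=11^1·(≡2) mod 11; (7|11)=-1, (2|11)=-1; (−1)^{1·1·5}·(-1)^1·(-1)^1 = -1.
(385, -6545 / ℚ) ramifies at {5, 7, 11, 17}: a division algebra.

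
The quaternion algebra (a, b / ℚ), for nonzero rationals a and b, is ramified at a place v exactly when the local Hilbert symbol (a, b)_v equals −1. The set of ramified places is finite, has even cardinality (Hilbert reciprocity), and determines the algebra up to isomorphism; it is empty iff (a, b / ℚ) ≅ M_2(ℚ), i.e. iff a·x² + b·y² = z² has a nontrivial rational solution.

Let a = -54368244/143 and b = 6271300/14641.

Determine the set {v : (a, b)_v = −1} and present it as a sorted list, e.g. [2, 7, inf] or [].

Mod squares: a ≡ -89947, b ≡ 217. Check v ∈ {∞, 2, 3, 5, 7, 11, 13, 17, 31, 37}.
v=3: a=3^2·(≡2), b=3^0·(≡1) mod 3; (2|3)=-1, (1|3)=+1; (−1)^{2·0·1}·(-1)^0·(+1)^2 = +1.
v=31: a=31^0·(≡6), b=31^1·(≡20) mod 31; (6|31)=-1, (20|31)=+1; (−1)^{0·1·15}·(-1)^1·(+1)^0 = -1.
v=17: a=17^1·(≡16), b=17^2·(≡2) mod 17; (16|17)=+1, (2|17)=+1; (−1)^{1·2·8}·(+1)^2·(+1)^1 = +1.
v=∞: -89947 < 0 and 217 > 0  ⇒  (a,b)_∞ = +1.
v=7: a=7^4·(≡5), b=7^1·(≡3) mod 7; (5|7)=-1, (3|7)=-1; (−1)^{4·1·3}·(-1)^1·(-1)^4 = -1.
v=2: v_2(a)=2, v_2(b)=2; units ≡ 5, 1 (mod 8); ε·ε+αω+βω = 0·0+2·0+2·1 ≡ 0  ⇒  (a,b)_2 = +1.
v=37: a=37^1·(≡21), b=37^0·(≡35) mod 37; (21|37)=+1, (35|37)=-1; (−1)^{1·0·18}·(+1)^0·(-1)^1 = -1.
v=13: a=13^-1·(≡4), b=13^0·(≡3) mod 13; (4|13)=+1, (3|13)=+1; (−1)^{-1·0·6}·(+1)^0·(+1)^-1 = +1.
v=11: a=11^-1·(≡2), b=11^-4·(≡2) mod 11; (2|11)=-1, (2|11)=-1; (−1)^{-1·-4·5}·(-1)^-4·(-1)^-1 = -1.
v=5: a=5^0·(≡2), b=5^2·(≡2) mod 5; (2|5)=-1, (2|5)=-1; (−1)^{0·2·2}·(-1)^2·(-1)^0 = +1.
|Ram(-89947, 217)| = 4, even; anisotropic at {7, 11, 31, 37}.

[7, 11, 31, 37]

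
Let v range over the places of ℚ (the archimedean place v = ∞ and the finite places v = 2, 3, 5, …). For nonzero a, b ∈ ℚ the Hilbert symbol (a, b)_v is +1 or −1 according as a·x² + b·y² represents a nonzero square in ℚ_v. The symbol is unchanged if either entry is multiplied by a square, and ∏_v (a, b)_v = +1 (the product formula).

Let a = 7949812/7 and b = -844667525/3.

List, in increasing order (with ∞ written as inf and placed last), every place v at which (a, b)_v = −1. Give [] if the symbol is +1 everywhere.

[13, 17]

Mod squares: a ≡ 91, b ≡ -663. Check v ∈ {∞, 2, 3, 5, 7, 13, 17, 23}.
v=∞: 91 > 0 and -663 < 0  ⇒  (a,b)_∞ = +1.
v=7: a=7^-1·(≡3), b=7^0·(≡4) mod 7; (3|7)=-1, (4|7)=+1; (−1)^{-1·0·3}·(-1)^0·(+1)^-1 = +1.
v=13: a=13^1·(≡8), b=13^1·(≡10) mod 13; (8|13)=-1, (10|13)=+1; (−1)^{1·1·6}·(-1)^1·(+1)^1 = -1.
v=5: a=5^0·(≡1), b=5^2·(≡3) mod 5; (1|5)=+1, (3|5)=-1; (−1)^{0·2·2}·(+1)^2·(-1)^0 = +1.
v=17: a=17^2·(≡10), b=17^3·(≡10) mod 17; (10|17)=-1, (10|17)=-1; (−1)^{2·3·8}·(-1)^3·(-1)^2 = -1.
v=3: a=3^0·(≡1), b=3^-1·(≡1) mod 3; (1|3)=+1, (1|3)=+1; (−1)^{0·-1·1}·(+1)^-1·(+1)^0 = +1.
v=2: v_2(a)=2, v_2(b)=0; units ≡ 3, 1 (mod 8); ε·ε+αω+βω = 1·0+2·0+0·1 ≡ 0  ⇒  (a,b)_2 = +1.
v=23: a=23^2·(≡21), b=23^2·(≡9) mod 23; (21|23)=-1, (9|23)=+1; (−1)^{2·2·11}·(-1)^2·(+1)^2 = +1.
(91, -663 / ℚ) ramifies at {13, 17}: a division algebra.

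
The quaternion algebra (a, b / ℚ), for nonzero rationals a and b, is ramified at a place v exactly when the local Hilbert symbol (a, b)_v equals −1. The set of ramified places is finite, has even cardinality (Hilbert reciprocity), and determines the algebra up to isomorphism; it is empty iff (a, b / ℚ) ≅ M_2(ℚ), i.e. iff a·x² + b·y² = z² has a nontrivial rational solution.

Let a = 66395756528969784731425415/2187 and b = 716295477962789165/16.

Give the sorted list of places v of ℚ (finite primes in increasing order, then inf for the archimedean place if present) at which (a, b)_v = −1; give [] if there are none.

[3, 5, 19, 37, 41, 43]

(a, b) ≡ (12538005, 4085) mod (ℚ^×)²; places V = {2, 3, 5, 7, 19, 29, 37, 41, 43, ∞}.
(a,b)_43: α=4, u≡27; β=3, v≡11 (mod 43); (27|43)=-1, (11|43)=+1; sign (−1)^0·-1^3·+1^4 = -1.
(a,b)_29: α=3, u≡28; β=2, v≡22 (mod 29); (28|29)=+1, (22|29)=+1; sign (−1)^0·+1^2·+1^3 = +1.
(a,b)_3: α=-7, u≡2; β=0, v≡2 (mod 3); (2|3)=-1, (2|3)=-1; sign (−1)^0·-1^0·-1^-7 = -1.
(a,b)_37: α=3, u≡2; β=2, v≡24 (mod 37); (2|37)=-1, (24|37)=-1; sign (−1)^0·-1^2·-1^3 = -1.
(a,b)_19: α=1, u≡16; β=1, v≡7 (mod 19); (16|19)=+1, (7|19)=+1; sign (−1)^1·+1^1·+1^1 = -1.
(a,b)_∞: sgn(12538005)=+, sgn(4085)=+, so +1.
(a,b)_5: α=1, u≡4; β=1, v≡3 (mod 5); (4|5)=+1, (3|5)=-1; sign (−1)^0·+1^1·-1^1 = -1.
(a,b)_41: α=3, u≡30; β=2, v≡6 (mod 41); (30|41)=-1, (6|41)=-1; sign (−1)^0·-1^2·-1^3 = -1.
(a,b)_7: α=4, u≡1; β=2, v≡1 (mod 7); (1|7)=+1, (1|7)=+1; sign (−1)^0·+1^2·+1^4 = +1.
(a,b)_2: α=0, β=-4; u≡5, v≡5 (mod 8); ε(u)ε(v)=0·0, αω(v)=0·1, βω(u)=-4·1; sum ≡ 0  ⇒  +1.
Ram(12538005, 4085) = {3, 5, 19, 37, 41, 43}; no ℚ_3-point on the conic.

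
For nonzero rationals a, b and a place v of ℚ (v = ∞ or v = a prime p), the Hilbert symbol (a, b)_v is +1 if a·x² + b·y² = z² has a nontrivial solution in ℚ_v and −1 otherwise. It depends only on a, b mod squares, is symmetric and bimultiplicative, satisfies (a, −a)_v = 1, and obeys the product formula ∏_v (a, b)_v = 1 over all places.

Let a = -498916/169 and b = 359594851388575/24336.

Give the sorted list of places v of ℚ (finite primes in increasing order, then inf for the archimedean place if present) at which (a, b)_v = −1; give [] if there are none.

[2, 11, 23, 29]

Mod squares: a ≡ -124729, b ≡ 260623. Check v ∈ {∞, 2, 3, 5, 11, 13, 17, 19, 23, 29, 43}.
v=11: a=11^1·(≡2), b=11^1·(≡10) mod 11; (2|11)=-1, (10|11)=-1; (−1)^{1·1·5}·(-1)^1·(-1)^1 = -1.
v=2: v_2(a)=2, v_2(b)=-4; units ≡ 7, 7 (mod 8); ε·ε+αω+βω = 1·1+2·0+-4·0 ≡ 1  ⇒  (a,b)_2 = -1.
v=23: a=23^1·(≡14), b=23^2·(≡10) mod 23; (14|23)=-1, (10|23)=-1; (−1)^{1·2·11}·(-1)^2·(-1)^1 = -1.
v=29: a=29^1·(≡13), b=29^1·(≡2) mod 29; (13|29)=+1, (2|29)=-1; (−1)^{1·1·14}·(+1)^1·(-1)^1 = -1.
v=13: a=13^-2·(≡11), b=13^-2·(≡10) mod 13; (11|13)=-1, (10|13)=+1; (−1)^{-2·-2·6}·(-1)^-2·(+1)^-2 = +1.
v=∞: -124729 < 0 and 260623 > 0  ⇒  (a,b)_∞ = +1.
v=5: a=5^0·(≡1), b=5^2·(≡3) mod 5; (1|5)=+1, (3|5)=-1; (−1)^{0·2·2}·(+1)^2·(-1)^0 = +1.
v=3: a=3^0·(≡2), b=3^-2·(≡1) mod 3; (2|3)=-1, (1|3)=+1; (−1)^{0·-2·1}·(-1)^-2·(+1)^0 = +1.
v=19: a=19^0·(≡7), b=19^3·(≡14) mod 19; (7|19)=+1, (14|19)=-1; (−1)^{0·3·9}·(+1)^3·(-1)^0 = +1.
v=17: a=17^1·(≡6), b=17^2·(≡15) mod 17; (6|17)=-1, (15|17)=+1; (−1)^{1·2·8}·(-1)^2·(+1)^1 = +1.
v=43: a=43^0·(≡10), b=43^1·(≡6) mod 43; (10|43)=+1, (6|43)=+1; (−1)^{0·1·21}·(+1)^1·(+1)^0 = +1.
(-124729, 260623 / ℚ) ramifies at {2, 11, 23, 29}: a division algebra.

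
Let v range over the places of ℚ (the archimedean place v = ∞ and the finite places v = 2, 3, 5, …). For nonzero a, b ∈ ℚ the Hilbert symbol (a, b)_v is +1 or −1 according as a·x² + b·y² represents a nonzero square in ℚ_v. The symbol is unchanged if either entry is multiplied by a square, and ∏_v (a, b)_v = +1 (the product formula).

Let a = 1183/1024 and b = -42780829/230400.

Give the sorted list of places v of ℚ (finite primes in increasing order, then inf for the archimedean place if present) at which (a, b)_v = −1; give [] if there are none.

[2, 43]

Mod squares: a ≡ 7, b ≡ -301. Check v ∈ {∞, 2, 3, 5, 7, 13, 29, 43}.
v=13: a=13^2·(≡2), b=13^2·(≡8) mod 13; (2|13)=-1, (8|13)=-1; (−1)^{2·2·6}·(-1)^2·(-1)^2 = +1.
v=5: a=5^0·(≡2), b=5^-2·(≡1) mod 5; (2|5)=-1, (1|5)=+1; (−1)^{0·-2·2}·(-1)^-2·(+1)^0 = +1.
v=2: v_2(a)=-10, v_2(b)=-10; units ≡ 7, 3 (mod 8); ε·ε+αω+βω = 1·1+-10·1+-10·0 ≡ 1  ⇒  (a,b)_2 = -1.
v=7: a=7^1·(≡4), b=7^1·(≡3) mod 7; (4|7)=+1, (3|7)=-1; (−1)^{1·1·3}·(+1)^1·(-1)^1 = +1.
v=43: a=43^0·(≡8), b=43^1·(≡41) mod 43; (8|43)=-1, (41|43)=+1; (−1)^{0·1·21}·(-1)^1·(+1)^0 = -1.
v=3: a=3^0·(≡1), b=3^-2·(≡2) mod 3; (1|3)=+1, (2|3)=-1; (−1)^{0·-2·1}·(+1)^-2·(-1)^0 = +1.
v=∞: 7 > 0 and -301 < 0  ⇒  (a,b)_∞ = +1.
v=29: a=29^0·(≡9), b=29^2·(≡18) mod 29; (9|29)=+1, (18|29)=-1; (−1)^{0·2·14}·(+1)^2·(-1)^0 = +1.
|Ram(7, -301)| = 2, even; anisotropic at {2, 43}.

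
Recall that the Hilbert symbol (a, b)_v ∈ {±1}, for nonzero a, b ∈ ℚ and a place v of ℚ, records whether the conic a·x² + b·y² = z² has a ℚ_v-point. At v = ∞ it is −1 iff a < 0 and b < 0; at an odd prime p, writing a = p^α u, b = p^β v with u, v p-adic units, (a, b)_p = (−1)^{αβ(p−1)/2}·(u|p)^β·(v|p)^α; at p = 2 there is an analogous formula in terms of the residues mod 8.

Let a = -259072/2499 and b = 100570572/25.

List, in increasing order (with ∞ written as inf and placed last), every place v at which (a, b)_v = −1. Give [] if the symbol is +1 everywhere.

(a, b) ≡ (-12903, 323) mod (ℚ^×)²; places V = {2, 3, 5, 7, 11, 17, 19, 23, 31, ∞}.
(a,b)_∞: sgn(-12903)=−, sgn(323)=+, so +1.
(a,b)_23: α=1, u≡5; β=0, v≡18 (mod 23); (5|23)=-1, (18|23)=+1; sign (−1)^0·-1^0·+1^1 = +1.
(a,b)_2: α=10, β=2; u≡1, v≡3 (mod 8); ε(u)ε(v)=0·1, αω(v)=10·1, βω(u)=2·0; sum ≡ 0  ⇒  +1.
(a,b)_17: α=-1, u≡10; β=1, v≡15 (mod 17); (10|17)=-1, (15|17)=+1; sign (−1)^0·-1^1·+1^-1 = -1.
(a,b)_5: α=0, u≡2; β=-2, v≡2 (mod 5); (2|5)=-1, (2|5)=-1; sign (−1)^0·-1^-2·-1^0 = +1.
(a,b)_3: α=-1, u≡1; β=4, v≡2 (mod 3); (1|3)=+1, (2|3)=-1; sign (−1)^0·+1^4·-1^-1 = -1.
(a,b)_19: α=0, u≡5; β=1, v≡9 (mod 19); (5|19)=+1, (9|19)=+1; sign (−1)^0·+1^1·+1^0 = +1.
(a,b)_7: α=-2, u≡6; β=0, v≡1 (mod 7); (6|7)=-1, (1|7)=+1; sign (−1)^0·-1^0·+1^-2 = +1.
(a,b)_31: α=0, u≡3; β=2, v≡11 (mod 31); (3|31)=-1, (11|31)=-1; sign (−1)^0·-1^2·-1^0 = +1.
(a,b)_11: α=1, u≡5; β=0, v≡1 (mod 11); (5|11)=+1, (1|11)=+1; sign (−1)^0·+1^0·+1^1 = +1.
(-12903, 323 / ℚ) ramifies at {3, 17}: a division algebra.

[3, 17]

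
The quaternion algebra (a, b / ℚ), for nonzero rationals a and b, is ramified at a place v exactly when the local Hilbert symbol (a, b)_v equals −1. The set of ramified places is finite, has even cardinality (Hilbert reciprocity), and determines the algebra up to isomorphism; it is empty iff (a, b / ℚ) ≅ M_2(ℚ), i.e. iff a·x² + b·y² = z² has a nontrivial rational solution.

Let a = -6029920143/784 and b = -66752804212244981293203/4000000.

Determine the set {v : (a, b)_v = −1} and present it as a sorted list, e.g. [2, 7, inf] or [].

[13, 23, 31, 41, 43, inf]

(a, b) ≡ (-398567, -16523) mod (ℚ^×)²; places V = {2, 3, 5, 7, 13, 23, 31, 41, 43, ∞}.
(a,b)_3: α=2, u≡1; β=2, v≡1 (mod 3); (1|3)=+1, (1|3)=+1; sign (−1)^0·+1^2·+1^2 = +1.
(a,b)_41: α=2, u≡22; β=5, v≡28 (mod 41); (22|41)=-1, (28|41)=-1; sign (−1)^0·-1^5·-1^2 = -1.
(a,b)_43: α=1, u≡34; β=2, v≡3 (mod 43); (34|43)=-1, (3|43)=-1; sign (−1)^0·-1^2·-1^1 = -1.
(a,b)_5: α=0, u≡3; β=-6, v≡2 (mod 5); (3|5)=-1, (2|5)=-1; sign (−1)^0·-1^-6·-1^0 = +1.
(a,b)_31: α=1, u≡25; β=3, v≡5 (mod 31); (25|31)=+1, (5|31)=+1; sign (−1)^1·+1^3·+1^1 = -1.
(a,b)_7: α=-2, u≡6; β=0, v≡2 (mod 7); (6|7)=-1, (2|7)=+1; sign (−1)^0·-1^0·+1^-2 = +1.
(a,b)_13: α=1, u≡7; β=3, v≡9 (mod 13); (7|13)=-1, (9|13)=+1; sign (−1)^0·-1^3·+1^1 = -1.
(a,b)_∞: sgn(-398567)=−, sgn(-16523)=−, so -1.
(a,b)_23: α=1, u≡2; β=2, v≡7 (mod 23); (2|23)=+1, (7|23)=-1; sign (−1)^0·+1^2·-1^1 = -1.
(a,b)_2: α=-4, β=-8; u≡1, v≡5 (mod 8); ε(u)ε(v)=0·0, αω(v)=-4·1, βω(u)=-8·0; sum ≡ 0  ⇒  +1.
(-398567, -16523 / ℚ) ramifies at {13, 23, 31, 41, 43, ∞}: a division algebra.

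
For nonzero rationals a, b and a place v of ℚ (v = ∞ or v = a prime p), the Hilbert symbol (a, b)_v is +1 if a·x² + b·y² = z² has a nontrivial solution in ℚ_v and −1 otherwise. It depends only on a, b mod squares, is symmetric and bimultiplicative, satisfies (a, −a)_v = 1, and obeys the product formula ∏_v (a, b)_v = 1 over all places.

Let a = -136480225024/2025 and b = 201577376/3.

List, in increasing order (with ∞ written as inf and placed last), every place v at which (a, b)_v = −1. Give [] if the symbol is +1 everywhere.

(a, b) ≡ (-31, 771342) mod (ℚ^×)²; places V = {2, 3, 5, 7, 11, 13, 29, 31, ∞}.
(a,b)_3: α=-4, u≡2; β=-1, v≡2 (mod 3); (2|3)=-1, (2|3)=-1; sign (−1)^0·-1^-1·-1^-4 = -1.
(a,b)_5: α=-2, u≡1; β=0, v≡2 (mod 5); (1|5)=+1, (2|5)=-1; sign (−1)^0·+1^0·-1^-2 = +1.
(a,b)_13: α=2, u≡7; β=1, v≡11 (mod 13); (7|13)=-1, (11|13)=-1; sign (−1)^0·-1^1·-1^2 = -1.
(a,b)_7: α=0, u≡2; β=2, v≡5 (mod 7); (2|7)=+1, (5|7)=-1; sign (−1)^0·+1^2·-1^0 = +1.
(a,b)_∞: sgn(-31)=−, sgn(771342)=+, so +1.
(a,b)_2: α=8, β=5; u≡1, v≡7 (mod 8); ε(u)ε(v)=0·1, αω(v)=8·0, βω(u)=5·0; sum ≡ 0  ⇒  +1.
(a,b)_29: α=2, u≡21; β=1, v≡7 (mod 29); (21|29)=-1, (7|29)=+1; sign (−1)^0·-1^1·+1^2 = -1.
(a,b)_11: α=2, u≡10; β=1, v≡10 (mod 11); (10|11)=-1, (10|11)=-1; sign (−1)^0·-1^1·-1^2 = -1.
(a,b)_31: α=1, u≡29; β=1, v≡20 (mod 31); (29|31)=-1, (20|31)=+1; sign (−1)^1·-1^1·+1^1 = +1.
(-31, 771342 / ℚ) ramifies at {3, 11, 13, 29}: a division algebra.

[3, 11, 13, 29]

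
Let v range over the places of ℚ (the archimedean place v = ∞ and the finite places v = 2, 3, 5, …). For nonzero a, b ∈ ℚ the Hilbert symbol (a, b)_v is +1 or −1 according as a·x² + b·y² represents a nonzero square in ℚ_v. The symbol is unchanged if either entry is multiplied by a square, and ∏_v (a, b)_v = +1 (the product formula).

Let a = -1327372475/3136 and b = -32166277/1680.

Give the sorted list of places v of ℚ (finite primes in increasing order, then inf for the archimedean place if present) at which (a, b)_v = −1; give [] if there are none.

(a, b) ≡ (-11, -1365) mod (ℚ^×)²; places V = {2, 3, 5, 7, 11, 13, ∞}.
(a,b)_5: α=2, u≡1; β=-1, v≡3 (mod 5); (1|5)=+1, (3|5)=-1; sign (−1)^0·+1^-1·-1^2 = +1.
(a,b)_∞: sgn(-11)=−, sgn(-1365)=−, so -1.
(a,b)_3: α=0, u≡1; β=-1, v≡1 (mod 3); (1|3)=+1, (1|3)=+1; sign (−1)^0·+1^-1·+1^0 = +1.
(a,b)_7: α=-2, u≡5; β=-1, v≡2 (mod 7); (5|7)=-1, (2|7)=+1; sign (−1)^0·-1^-1·+1^-2 = -1.
(a,b)_2: α=-6, β=-4; u≡5, v≡3 (mod 8); ε(u)ε(v)=0·1, αω(v)=-6·1, βω(u)=-4·1; sum ≡ 0  ⇒  +1.
(a,b)_11: α=1, u≡6; β=4, v≡10 (mod 11); (6|11)=-1, (10|11)=-1; sign (−1)^0·-1^4·-1^1 = -1.
(a,b)_13: α=6, u≡8; β=3, v≡12 (mod 13); (8|13)=-1, (12|13)=+1; sign (−1)^0·-1^3·+1^6 = -1.
|Ram(-11, -1365)| = 4, even; anisotropic at {7, 11, 13, ∞}.

[7, 11, 13, inf]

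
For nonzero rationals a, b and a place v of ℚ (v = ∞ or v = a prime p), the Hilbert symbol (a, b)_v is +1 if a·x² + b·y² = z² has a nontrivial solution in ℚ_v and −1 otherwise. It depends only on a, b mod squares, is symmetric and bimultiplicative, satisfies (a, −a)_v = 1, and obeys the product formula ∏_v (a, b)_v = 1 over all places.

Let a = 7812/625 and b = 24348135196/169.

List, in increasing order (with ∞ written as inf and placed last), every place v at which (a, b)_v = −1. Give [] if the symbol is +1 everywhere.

(a, b) ≡ (217, 3621079) mod (ℚ^×)²; places V = {2, 3, 5, 7, 11, 13, 31, 37, 41, ∞}.
(a,b)_∞: sgn(217)=+, sgn(3621079)=+, so +1.
(a,b)_37: α=0, u≡8; β=1, v≡29 (mod 37); (8|37)=-1, (29|37)=-1; sign (−1)^0·-1^1·-1^0 = -1.
(a,b)_5: α=-4, u≡2; β=0, v≡4 (mod 5); (2|5)=-1, (4|5)=+1; sign (−1)^0·-1^0·+1^-4 = +1.
(a,b)_3: α=2, u≡1; β=0, v≡1 (mod 3); (1|3)=+1, (1|3)=+1; sign (−1)^0·+1^0·+1^2 = +1.
(a,b)_11: α=0, u≡10; β=1, v≡5 (mod 11); (10|11)=-1, (5|11)=+1; sign (−1)^0·-1^1·+1^0 = -1.
(a,b)_41: α=0, u≡35; β=3, v≡4 (mod 41); (35|41)=-1, (4|41)=+1; sign (−1)^0·-1^3·+1^0 = -1.
(a,b)_7: α=1, u≡5; β=1, v≡2 (mod 7); (5|7)=-1, (2|7)=+1; sign (−1)^1·-1^1·+1^1 = +1.
(a,b)_13: α=0, u≡12; β=-2, v≡8 (mod 13); (12|13)=+1, (8|13)=-1; sign (−1)^0·+1^-2·-1^0 = +1.
(a,b)_31: α=1, u≡7; β=1, v≡2 (mod 31); (7|31)=+1, (2|31)=+1; sign (−1)^1·+1^1·+1^1 = -1.
(a,b)_2: α=2, β=2; u≡1, v≡7 (mod 8); ε(u)ε(v)=0·1, αω(v)=2·0, βω(u)=2·0; sum ≡ 0  ⇒  +1.
Ram(217, 3621079) = {11, 31, 37, 41}; no ℚ_11-point on the conic.

[11, 31, 37, 41]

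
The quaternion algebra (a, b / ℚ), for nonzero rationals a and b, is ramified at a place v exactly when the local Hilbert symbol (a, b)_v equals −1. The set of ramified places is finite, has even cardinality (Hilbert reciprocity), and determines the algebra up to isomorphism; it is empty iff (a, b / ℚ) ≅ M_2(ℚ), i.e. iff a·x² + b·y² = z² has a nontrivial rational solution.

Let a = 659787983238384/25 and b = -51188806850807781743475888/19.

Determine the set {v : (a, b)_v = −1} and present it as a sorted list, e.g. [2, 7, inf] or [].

[2, 3, 7, 17]

(a, b) ≡ (4199, -9177) mod (ℚ^×)²; places V = {2, 3, 5, 7, 11, 13, 17, 19, 23, 29, ∞}.
(a,b)_2: α=4, β=4; u≡7, v≡7 (mod 8); ε(u)ε(v)=1·1, αω(v)=4·0, βω(u)=4·0; sum ≡ 1  ⇒  -1.
(a,b)_19: α=1, u≡2; β=-1, v≡6 (mod 19); (2|19)=-1, (6|19)=+1; sign (−1)^1·-1^-1·+1^1 = +1.
(a,b)_7: α=2, u≡6; β=1, v≡3 (mod 7); (6|7)=-1, (3|7)=-1; sign (−1)^0·-1^1·-1^2 = -1.
(a,b)_11: α=4, u≡7; β=4, v≡7 (mod 11); (7|11)=-1, (7|11)=-1; sign (−1)^0·-1^4·-1^4 = +1.
(a,b)_5: α=-2, u≡4; β=0, v≡3 (mod 5); (4|5)=+1, (3|5)=-1; sign (−1)^0·+1^0·-1^-2 = +1.
(a,b)_∞: sgn(4199)=+, sgn(-9177)=−, so +1.
(a,b)_13: α=3, u≡7; β=6, v≡12 (mod 13); (7|13)=-1, (12|13)=+1; sign (−1)^0·-1^6·+1^3 = +1.
(a,b)_29: α=0, u≡23; β=2, v≡4 (mod 29); (23|29)=+1, (4|29)=+1; sign (−1)^0·+1^2·+1^0 = +1.
(a,b)_23: α=0, u≡9; β=3, v≡7 (mod 23); (9|23)=+1, (7|23)=-1; sign (−1)^0·+1^3·-1^0 = +1.
(a,b)_3: α=4, u≡2; β=7, v≡1 (mod 3); (2|3)=-1, (1|3)=+1; sign (−1)^0·-1^7·+1^4 = -1.
(a,b)_17: α=1, u≡2; β=2, v≡6 (mod 17); (2|17)=+1, (6|17)=-1; sign (−1)^0·+1^2·-1^1 = -1.
|Ram(4199, -9177)| = 4, even; anisotropic at {2, 3, 7, 17}.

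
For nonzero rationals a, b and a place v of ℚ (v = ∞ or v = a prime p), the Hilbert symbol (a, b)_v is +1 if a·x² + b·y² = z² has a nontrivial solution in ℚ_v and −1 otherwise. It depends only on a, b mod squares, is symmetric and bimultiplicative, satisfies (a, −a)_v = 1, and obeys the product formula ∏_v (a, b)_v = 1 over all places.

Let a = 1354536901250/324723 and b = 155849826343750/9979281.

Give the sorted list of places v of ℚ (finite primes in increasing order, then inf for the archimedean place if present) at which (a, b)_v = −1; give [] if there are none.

[2, 7, 23, 31]

Mod squares: a ≡ 72726, b ≡ 60214. Check v ∈ {∞, 2, 3, 5, 7, 11, 13, 17, 23, 31, 37, 47}.
v=13: a=13^2·(≡10), b=13^-2·(≡2) mod 13; (10|13)=+1, (2|13)=-1; (−1)^{2·-2·6}·(+1)^-2·(-1)^2 = +1.
v=47: a=47^-2·(≡9), b=47^0·(≡21) mod 47; (9|47)=+1, (21|47)=+1; (−1)^{-2·0·23}·(+1)^0·(+1)^-2 = +1.
v=7: a=7^-2·(≡3), b=7^1·(≡5) mod 7; (3|7)=-1, (5|7)=-1; (−1)^{-2·1·3}·(-1)^1·(-1)^-2 = -1.
v=17: a=17^1·(≡3), b=17^1·(≡7) mod 17; (3|17)=-1, (7|17)=-1; (−1)^{1·1·8}·(-1)^1·(-1)^1 = +1.
v=5: a=5^4·(≡4), b=5^6·(≡1) mod 5; (4|5)=+1, (1|5)=+1; (−1)^{4·6·2}·(+1)^6·(+1)^4 = +1.
v=23: a=23^3·(≡19), b=23^1·(≡10) mod 23; (19|23)=-1, (10|23)=-1; (−1)^{3·1·11}·(-1)^1·(-1)^3 = -1.
v=11: a=11^0·(≡9), b=11^3·(≡8) mod 11; (9|11)=+1, (8|11)=-1; (−1)^{0·3·5}·(+1)^3·(-1)^0 = +1.
v=∞: 72726 > 0 and 60214 > 0  ⇒  (a,b)_∞ = +1.
v=2: v_2(a)=1, v_2(b)=1; units ≡ 3, 3 (mod 8); ε·ε+αω+βω = 1·1+1·1+1·1 ≡ 1  ⇒  (a,b)_2 = -1.
v=31: a=31^1·(≡6), b=31^0·(≡11) mod 31; (6|31)=-1, (11|31)=-1; (−1)^{1·0·15}·(-1)^0·(-1)^1 = -1.
v=3: a=3^-1·(≡2), b=3^-10·(≡1) mod 3; (2|3)=-1, (1|3)=+1; (−1)^{-1·-10·1}·(-1)^-10·(+1)^-1 = +1.
v=37: a=37^0·(≡4), b=37^2·(≡2) mod 37; (4|37)=+1, (2|37)=-1; (−1)^{0·2·18}·(+1)^2·(-1)^0 = +1.
Ram(72726, 60214) = {2, 7, 23, 31}; no ℚ_2-point on the conic.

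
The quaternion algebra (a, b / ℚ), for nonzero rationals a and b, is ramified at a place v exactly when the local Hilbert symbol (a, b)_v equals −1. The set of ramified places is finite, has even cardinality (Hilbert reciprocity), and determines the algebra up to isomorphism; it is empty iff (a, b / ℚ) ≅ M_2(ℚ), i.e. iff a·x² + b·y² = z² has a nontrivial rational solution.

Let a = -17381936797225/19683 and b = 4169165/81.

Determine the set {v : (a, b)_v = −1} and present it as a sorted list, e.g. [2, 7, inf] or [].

[3, 5, 11, 17]

Mod squares: a ≡ -3, b ≡ 85085. Check v ∈ {∞, 2, 3, 5, 7, 11, 13, 17}.
v=7: a=7^6·(≡2), b=7^3·(≡6) mod 7; (2|7)=+1, (6|7)=-1; (−1)^{6·3·3}·(+1)^3·(-1)^6 = +1.
v=2: v_2(a)=0, v_2(b)=0; units ≡ 5, 5 (mod 8); ε·ε+αω+βω = 0·0+0·1+0·1 ≡ 0  ⇒  (a,b)_2 = +1.
v=5: a=5^2·(≡2), b=5^1·(≡3) mod 5; (2|5)=-1, (3|5)=-1; (−1)^{2·1·2}·(-1)^1·(-1)^2 = -1.
v=∞: -3 < 0 and 85085 > 0  ⇒  (a,b)_∞ = +1.
v=13: a=13^2·(≡1), b=13^1·(≡7) mod 13; (1|13)=+1, (7|13)=-1; (−1)^{2·1·6}·(+1)^1·(-1)^2 = +1.
v=11: a=11^2·(≡8), b=11^1·(≡8) mod 11; (8|11)=-1, (8|11)=-1; (−1)^{2·1·5}·(-1)^1·(-1)^2 = -1.
v=3: a=3^-9·(≡2), b=3^-4·(≡2) mod 3; (2|3)=-1, (2|3)=-1; (−1)^{-9·-4·1}·(-1)^-4·(-1)^-9 = -1.
v=17: a=17^2·(≡3), b=17^1·(≡12) mod 17; (3|17)=-1, (12|17)=-1; (−1)^{2·1·8}·(-1)^1·(-1)^2 = -1.
|Ram(-3, 85085)| = 4, even; anisotropic at {3, 5, 11, 17}.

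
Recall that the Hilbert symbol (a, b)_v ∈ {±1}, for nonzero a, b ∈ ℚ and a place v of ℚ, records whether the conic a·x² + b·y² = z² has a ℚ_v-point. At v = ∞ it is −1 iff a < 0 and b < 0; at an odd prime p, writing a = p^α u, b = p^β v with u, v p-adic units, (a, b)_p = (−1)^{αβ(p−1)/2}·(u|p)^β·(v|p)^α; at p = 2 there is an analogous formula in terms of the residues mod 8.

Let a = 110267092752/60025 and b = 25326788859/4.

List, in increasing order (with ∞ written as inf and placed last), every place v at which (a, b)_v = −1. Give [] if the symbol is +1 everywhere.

[3, 31]

Mod squares: a ≡ 2553, b ≡ 2139. Check v ∈ {∞, 2, 3, 5, 7, 23, 31, 37, 53}.
v=53: a=53^2·(≡11), b=53^0·(≡23) mod 53; (11|53)=+1, (23|53)=-1; (−1)^{2·0·26}·(+1)^0·(-1)^2 = +1.
v=31: a=31^2·(≡3), b=31^3·(≡9) mod 31; (3|31)=-1, (9|31)=+1; (−1)^{2·3·15}·(-1)^3·(+1)^2 = -1.
v=2: v_2(a)=4, v_2(b)=-2; units ≡ 1, 3 (mod 8); ε·ε+αω+βω = 0·1+4·1+-2·0 ≡ 0  ⇒  (a,b)_2 = +1.
v=23: a=23^1·(≡15), b=23^1·(≡3) mod 23; (15|23)=-1, (3|23)=+1; (−1)^{1·1·11}·(-1)^1·(+1)^1 = +1.
v=5: a=5^-2·(≡2), b=5^0·(≡1) mod 5; (2|5)=-1, (1|5)=+1; (−1)^{-2·0·2}·(-1)^0·(+1)^-2 = +1.
v=37: a=37^1·(≡32), b=37^2·(≡25) mod 37; (32|37)=-1, (25|37)=+1; (−1)^{1·2·18}·(-1)^2·(+1)^1 = +1.
v=7: a=7^-4·(≡3), b=7^0·(≡2) mod 7; (3|7)=-1, (2|7)=+1; (−1)^{-4·0·3}·(-1)^0·(+1)^-4 = +1.
v=∞: 2553 > 0 and 2139 > 0  ⇒  (a,b)_∞ = +1.
v=3: a=3^1·(≡2), b=3^3·(≡2) mod 3; (2|3)=-1, (2|3)=-1; (−1)^{1·3·1}·(-1)^3·(-1)^1 = -1.
|Ram(2553, 2139)| = 2, even; anisotropic at {3, 31}.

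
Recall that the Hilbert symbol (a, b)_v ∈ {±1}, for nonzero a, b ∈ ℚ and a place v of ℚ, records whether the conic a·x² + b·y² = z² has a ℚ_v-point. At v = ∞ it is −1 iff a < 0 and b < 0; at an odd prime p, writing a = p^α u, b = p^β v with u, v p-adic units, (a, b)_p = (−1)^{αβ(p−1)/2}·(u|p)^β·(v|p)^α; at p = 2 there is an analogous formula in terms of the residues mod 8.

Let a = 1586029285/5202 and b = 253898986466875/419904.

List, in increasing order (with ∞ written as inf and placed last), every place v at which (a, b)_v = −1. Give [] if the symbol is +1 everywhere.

Mod squares: a ≡ 7130, b ≡ 667. Check v ∈ {∞, 2, 3, 5, 17, 23, 29, 31, 37}.
v=∞: 7130 > 0 and 667 > 0  ⇒  (a,b)_∞ = +1.
v=5: a=5^1·(≡1), b=5^4·(≡3) mod 5; (1|5)=+1, (3|5)=-1; (−1)^{1·4·2}·(+1)^4·(-1)^1 = -1.
v=31: a=31^1·(≡12), b=31^0·(≡18) mod 31; (12|31)=-1, (18|31)=+1; (−1)^{1·0·15}·(-1)^0·(+1)^1 = +1.
v=17: a=17^-2·(≡5), b=17^0·(≡2) mod 17; (5|17)=-1, (2|17)=+1; (−1)^{-2·0·8}·(-1)^0·(+1)^-2 = +1.
v=29: a=29^2·(≡4), b=29^3·(≡20) mod 29; (4|29)=+1, (20|29)=+1; (−1)^{2·3·14}·(+1)^3·(+1)^2 = +1.
v=2: v_2(a)=-1, v_2(b)=-6; units ≡ 5, 3 (mod 8); ε·ε+αω+βω = 0·1+-1·1+-6·1 ≡ 1  ⇒  (a,b)_2 = -1.
v=37: a=37^0·(≡9), b=37^2·(≡21) mod 37; (9|37)=+1, (21|37)=+1; (−1)^{0·2·18}·(+1)^2·(+1)^0 = +1.
v=3: a=3^-2·(≡2), b=3^-8·(≡1) mod 3; (2|3)=-1, (1|3)=+1; (−1)^{-2·-8·1}·(-1)^-8·(+1)^-2 = +1.
v=23: a=23^3·(≡15), b=23^3·(≡4) mod 23; (15|23)=-1, (4|23)=+1; (−1)^{3·3·11}·(-1)^3·(+1)^3 = +1.
|Ram(7130, 667)| = 2, even; anisotropic at {2, 5}.

[2, 5]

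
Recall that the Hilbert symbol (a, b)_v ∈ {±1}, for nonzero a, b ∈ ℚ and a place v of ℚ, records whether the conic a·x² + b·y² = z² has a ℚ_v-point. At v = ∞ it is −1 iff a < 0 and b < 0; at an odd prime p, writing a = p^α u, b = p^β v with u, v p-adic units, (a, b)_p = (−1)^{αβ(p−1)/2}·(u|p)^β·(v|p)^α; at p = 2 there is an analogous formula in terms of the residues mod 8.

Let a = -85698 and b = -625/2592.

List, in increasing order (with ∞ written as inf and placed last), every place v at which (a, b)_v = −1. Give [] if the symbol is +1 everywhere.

[2, inf]

Mod squares: a ≡ -2, b ≡ -2. Check v ∈ {∞, 2, 3, 5, 23}.
v=2: v_2(a)=1, v_2(b)=-5; units ≡ 7, 7 (mod 8); ε·ε+αω+βω = 1·1+1·0+-5·0 ≡ 1  ⇒  (a,b)_2 = -1.
v=3: a=3^4·(≡1), b=3^-4·(≡1) mod 3; (1|3)=+1, (1|3)=+1; (−1)^{4·-4·1}·(+1)^-4·(+1)^4 = +1.
v=23: a=23^2·(≡22), b=23^0·(≡17) mod 23; (22|23)=-1, (17|23)=-1; (−1)^{2·0·11}·(-1)^0·(-1)^2 = +1.
v=∞: -2 < 0 and -2 < 0  ⇒  (a,b)_∞ = -1.
v=5: a=5^0·(≡2), b=5^4·(≡2) mod 5; (2|5)=-1, (2|5)=-1; (−1)^{0·4·2}·(-1)^4·(-1)^0 = +1.
|Ram(-2, -2)| = 2, even; anisotropic at {2, ∞}.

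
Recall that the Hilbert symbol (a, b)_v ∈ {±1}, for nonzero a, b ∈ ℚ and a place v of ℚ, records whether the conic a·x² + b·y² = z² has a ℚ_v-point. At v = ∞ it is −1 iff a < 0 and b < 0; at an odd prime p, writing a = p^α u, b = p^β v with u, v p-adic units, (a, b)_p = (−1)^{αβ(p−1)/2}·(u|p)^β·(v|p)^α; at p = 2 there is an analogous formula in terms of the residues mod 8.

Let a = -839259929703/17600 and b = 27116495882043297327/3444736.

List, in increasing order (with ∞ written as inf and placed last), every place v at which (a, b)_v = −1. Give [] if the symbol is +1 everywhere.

[2, 13, 17, 23, 41, 47]

Mod squares: a ≡ -323233053, b ≡ 663. Check v ∈ {∞, 2, 3, 5, 11, 13, 17, 23, 29, 41, 47}.
v=5: a=5^-2·(≡3), b=5^0·(≡2) mod 5; (3|5)=-1, (2|5)=-1; (−1)^{-2·0·2}·(-1)^0·(-1)^-2 = +1.
v=41: a=41^1·(≡26), b=41^2·(≡6) mod 41; (26|41)=-1, (6|41)=-1; (−1)^{1·2·20}·(-1)^2·(-1)^1 = -1.
v=29: a=29^0·(≡19), b=29^-2·(≡28) mod 29; (19|29)=-1, (28|29)=+1; (−1)^{0·-2·14}·(-1)^-2·(+1)^0 = +1.
v=∞: -323233053 < 0 and 663 > 0  ⇒  (a,b)_∞ = +1.
v=13: a=13^5·(≡11), b=13^5·(≡4) mod 13; (11|13)=-1, (4|13)=+1; (−1)^{5·5·6}·(-1)^5·(+1)^5 = -1.
v=2: v_2(a)=-6, v_2(b)=-12; units ≡ 3, 7 (mod 8); ε·ε+αω+βω = 1·1+-6·0+-12·1 ≡ 1  ⇒  (a,b)_2 = -1.
v=17: a=17^1·(≡15), b=17^1·(≡5) mod 17; (15|17)=+1, (5|17)=-1; (−1)^{1·1·8}·(+1)^1·(-1)^1 = -1.
v=23: a=23^1·(≡20), b=23^2·(≡14) mod 23; (20|23)=-1, (14|23)=-1; (−1)^{1·2·11}·(-1)^2·(-1)^1 = -1.
v=3: a=3^1·(≡1), b=3^7·(≡2) mod 3; (1|3)=+1, (2|3)=-1; (−1)^{1·7·1}·(+1)^7·(-1)^1 = +1.
v=47: a=47^1·(≡38), b=47^2·(≡13) mod 47; (38|47)=-1, (13|47)=-1; (−1)^{1·2·23}·(-1)^2·(-1)^1 = -1.
v=11: a=11^-1·(≡5), b=11^0·(≡9) mod 11; (5|11)=+1, (9|11)=+1; (−1)^{-1·0·5}·(+1)^0·(+1)^-1 = +1.
Ram(-323233053, 663) = {2, 13, 17, 23, 41, 47}; no ℚ_2-point on the conic.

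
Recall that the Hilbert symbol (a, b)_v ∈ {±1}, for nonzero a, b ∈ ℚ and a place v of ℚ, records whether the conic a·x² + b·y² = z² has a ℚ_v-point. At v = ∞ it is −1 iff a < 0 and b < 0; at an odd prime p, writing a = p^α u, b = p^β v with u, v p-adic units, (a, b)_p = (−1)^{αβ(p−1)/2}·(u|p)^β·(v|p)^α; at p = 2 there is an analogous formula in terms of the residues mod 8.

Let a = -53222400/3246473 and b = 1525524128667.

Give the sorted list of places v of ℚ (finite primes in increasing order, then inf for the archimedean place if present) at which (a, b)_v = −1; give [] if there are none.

Mod squares: a ≡ -3927, b ≡ 187. Check v ∈ {∞, 2, 3, 5, 7, 11, 17, 19, 23}.
v=17: a=17^-1·(≡14), b=17^3·(≡7) mod 17; (14|17)=-1, (7|17)=-1; (−1)^{-1·3·8}·(-1)^3·(-1)^-1 = +1.
v=19: a=19^-2·(≡16), b=19^0·(≡1) mod 19; (16|19)=+1, (1|19)=+1; (−1)^{-2·0·9}·(+1)^0·(+1)^-2 = +1.
v=23: a=23^-2·(≡8), b=23^2·(≡16) mod 23; (8|23)=+1, (16|23)=+1; (−1)^{-2·2·11}·(+1)^2·(+1)^-2 = +1.
v=∞: -3927 < 0 and 187 > 0  ⇒  (a,b)_∞ = +1.
v=7: a=7^1·(≡3), b=7^2·(≡6) mod 7; (3|7)=-1, (6|7)=-1; (−1)^{1·2·3}·(-1)^2·(-1)^1 = -1.
v=2: v_2(a)=10, v_2(b)=0; units ≡ 1, 3 (mod 8); ε·ε+αω+βω = 0·1+10·1+0·0 ≡ 0  ⇒  (a,b)_2 = +1.
v=11: a=11^1·(≡6), b=11^3·(≡7) mod 11; (6|11)=-1, (7|11)=-1; (−1)^{1·3·5}·(-1)^3·(-1)^1 = -1.
v=5: a=5^2·(≡3), b=5^0·(≡2) mod 5; (3|5)=-1, (2|5)=-1; (−1)^{2·0·2}·(-1)^0·(-1)^2 = +1.
v=3: a=3^3·(≡2), b=3^2·(≡1) mod 3; (2|3)=-1, (1|3)=+1; (−1)^{3·2·1}·(-1)^2·(+1)^3 = +1.
|Ram(-3927, 187)| = 2, even; anisotropic at {7, 11}.

[7, 11]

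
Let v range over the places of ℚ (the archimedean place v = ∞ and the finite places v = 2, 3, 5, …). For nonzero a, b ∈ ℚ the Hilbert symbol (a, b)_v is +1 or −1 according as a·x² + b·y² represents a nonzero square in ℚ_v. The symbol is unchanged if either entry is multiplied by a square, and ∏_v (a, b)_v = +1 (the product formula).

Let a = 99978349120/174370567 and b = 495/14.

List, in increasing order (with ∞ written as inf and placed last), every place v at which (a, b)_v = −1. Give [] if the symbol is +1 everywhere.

Mod squares: a ≡ 7735, b ≡ 770. Check v ∈ {∞, 2, 3, 5, 7, 11, 13, 17, 23, 29, 31, 41}.
v=2: v_2(a)=6, v_2(b)=-1; units ≡ 7, 1 (mod 8); ε·ε+αω+βω = 1·0+6·0+-1·0 ≡ 0  ⇒  (a,b)_2 = +1.
v=13: a=13^1·(≡3), b=13^0·(≡1) mod 13; (3|13)=+1, (1|13)=+1; (−1)^{1·0·6}·(+1)^0·(+1)^1 = +1.
v=5: a=5^1·(≡2), b=5^1·(≡1) mod 5; (2|5)=-1, (1|5)=+1; (−1)^{1·1·2}·(-1)^1·(+1)^1 = -1.
v=11: a=11^0·(≡7), b=11^1·(≡4) mod 11; (7|11)=-1, (4|11)=+1; (−1)^{0·1·5}·(-1)^1·(+1)^0 = -1.
v=23: a=23^-2·(≡10), b=23^0·(≡14) mod 23; (10|23)=-1, (14|23)=-1; (−1)^{-2·0·11}·(-1)^0·(-1)^-2 = +1.
v=31: a=31^-2·(≡1), b=31^0·(≡11) mod 31; (1|31)=+1, (11|31)=-1; (−1)^{-2·0·15}·(+1)^0·(-1)^-2 = +1.
v=∞: 7735 > 0 and 770 > 0  ⇒  (a,b)_∞ = +1.
v=41: a=41^2·(≡28), b=41^0·(≡9) mod 41; (28|41)=-1, (9|41)=+1; (−1)^{2·0·20}·(-1)^0·(+1)^2 = +1.
v=17: a=17^1·(≡4), b=17^0·(≡5) mod 17; (4|17)=+1, (5|17)=-1; (−1)^{1·0·8}·(+1)^0·(-1)^1 = -1.
v=3: a=3^0·(≡1), b=3^2·(≡2) mod 3; (1|3)=+1, (2|3)=-1; (−1)^{0·2·1}·(+1)^2·(-1)^0 = +1.
v=7: a=7^-3·(≡6), b=7^-1·(≡6) mod 7; (6|7)=-1, (6|7)=-1; (−1)^{-3·-1·3}·(-1)^-1·(-1)^-3 = -1.
v=29: a=29^2·(≡8), b=29^0·(≡25) mod 29; (8|29)=-1, (25|29)=+1; (−1)^{2·0·14}·(-1)^0·(+1)^2 = +1.
Ram(7735, 770) = {5, 7, 11, 17}; no ℚ_5-point on the conic.

[5, 7, 11, 17]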